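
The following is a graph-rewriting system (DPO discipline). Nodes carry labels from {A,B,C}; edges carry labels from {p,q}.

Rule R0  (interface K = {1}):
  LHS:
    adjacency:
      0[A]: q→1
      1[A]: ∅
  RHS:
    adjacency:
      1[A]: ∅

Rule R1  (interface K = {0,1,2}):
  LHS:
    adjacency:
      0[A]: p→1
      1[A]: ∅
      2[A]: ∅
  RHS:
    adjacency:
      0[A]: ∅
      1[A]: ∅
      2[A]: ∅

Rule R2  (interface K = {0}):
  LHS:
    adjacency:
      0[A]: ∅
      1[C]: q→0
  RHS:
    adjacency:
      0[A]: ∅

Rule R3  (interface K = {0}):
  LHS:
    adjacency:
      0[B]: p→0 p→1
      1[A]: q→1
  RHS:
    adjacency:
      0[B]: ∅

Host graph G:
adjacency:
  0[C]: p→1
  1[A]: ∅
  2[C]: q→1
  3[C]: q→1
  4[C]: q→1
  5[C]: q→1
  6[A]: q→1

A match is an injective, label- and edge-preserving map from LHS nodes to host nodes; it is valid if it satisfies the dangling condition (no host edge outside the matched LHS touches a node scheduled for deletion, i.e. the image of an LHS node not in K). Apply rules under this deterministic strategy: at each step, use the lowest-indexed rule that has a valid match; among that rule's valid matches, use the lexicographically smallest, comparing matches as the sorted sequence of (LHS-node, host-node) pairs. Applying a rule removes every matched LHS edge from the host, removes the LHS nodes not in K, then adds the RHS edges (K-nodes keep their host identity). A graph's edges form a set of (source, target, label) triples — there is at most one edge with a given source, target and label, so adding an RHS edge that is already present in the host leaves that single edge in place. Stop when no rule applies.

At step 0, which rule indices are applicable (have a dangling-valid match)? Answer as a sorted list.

Answer: [R0,R2]

Derivation:
R0: 1 valid match — {0↦6, 1↦1}
R1: no valid match — LHS pattern not found
R2: 4 valid matches — {0↦1, 1↦2}, {0↦1, 1↦3}, {0↦1, 1↦4} (+1 more)
R3: no valid match — LHS pattern not found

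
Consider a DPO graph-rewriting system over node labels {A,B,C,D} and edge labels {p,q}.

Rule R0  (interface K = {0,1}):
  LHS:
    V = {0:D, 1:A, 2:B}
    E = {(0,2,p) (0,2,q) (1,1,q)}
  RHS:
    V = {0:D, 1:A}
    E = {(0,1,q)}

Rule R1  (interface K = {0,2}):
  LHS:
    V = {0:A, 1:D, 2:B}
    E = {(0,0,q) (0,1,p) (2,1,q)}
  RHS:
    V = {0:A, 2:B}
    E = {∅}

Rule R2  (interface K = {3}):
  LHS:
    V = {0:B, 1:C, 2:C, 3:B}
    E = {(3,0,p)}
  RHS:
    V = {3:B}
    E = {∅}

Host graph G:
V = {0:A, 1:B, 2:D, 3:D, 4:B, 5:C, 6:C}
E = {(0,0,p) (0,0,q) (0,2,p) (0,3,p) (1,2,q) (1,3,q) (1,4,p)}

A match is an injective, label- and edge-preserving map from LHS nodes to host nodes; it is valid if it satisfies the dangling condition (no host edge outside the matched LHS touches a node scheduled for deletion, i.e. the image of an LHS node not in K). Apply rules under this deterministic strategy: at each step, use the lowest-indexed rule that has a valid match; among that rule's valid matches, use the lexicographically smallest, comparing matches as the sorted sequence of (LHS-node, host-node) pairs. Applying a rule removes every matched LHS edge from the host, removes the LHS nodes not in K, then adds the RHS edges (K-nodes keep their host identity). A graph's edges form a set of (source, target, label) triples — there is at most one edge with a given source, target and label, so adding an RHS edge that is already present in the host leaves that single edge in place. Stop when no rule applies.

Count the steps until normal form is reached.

Answer: 2

Rewrite trace:
initial: |V|=7 |E|=7  E = 0-p->0 0-q->0 0-p->2 0-p->3 1-q->2 1-q->3 1-p->4
step 1: apply R1 at {0↦0, 1↦2, 2↦1}  → |V|=6 |E|=4  E = 0-p->0 0-p->3 1-q->3 1-p->4
step 2: apply R2 at {0↦4, 1↦5, 2↦6, 3↦1}  → |V|=3 |E|=3  E = 0-p->0 0-p->3 1-q->3
final graph: no rule applies after step 2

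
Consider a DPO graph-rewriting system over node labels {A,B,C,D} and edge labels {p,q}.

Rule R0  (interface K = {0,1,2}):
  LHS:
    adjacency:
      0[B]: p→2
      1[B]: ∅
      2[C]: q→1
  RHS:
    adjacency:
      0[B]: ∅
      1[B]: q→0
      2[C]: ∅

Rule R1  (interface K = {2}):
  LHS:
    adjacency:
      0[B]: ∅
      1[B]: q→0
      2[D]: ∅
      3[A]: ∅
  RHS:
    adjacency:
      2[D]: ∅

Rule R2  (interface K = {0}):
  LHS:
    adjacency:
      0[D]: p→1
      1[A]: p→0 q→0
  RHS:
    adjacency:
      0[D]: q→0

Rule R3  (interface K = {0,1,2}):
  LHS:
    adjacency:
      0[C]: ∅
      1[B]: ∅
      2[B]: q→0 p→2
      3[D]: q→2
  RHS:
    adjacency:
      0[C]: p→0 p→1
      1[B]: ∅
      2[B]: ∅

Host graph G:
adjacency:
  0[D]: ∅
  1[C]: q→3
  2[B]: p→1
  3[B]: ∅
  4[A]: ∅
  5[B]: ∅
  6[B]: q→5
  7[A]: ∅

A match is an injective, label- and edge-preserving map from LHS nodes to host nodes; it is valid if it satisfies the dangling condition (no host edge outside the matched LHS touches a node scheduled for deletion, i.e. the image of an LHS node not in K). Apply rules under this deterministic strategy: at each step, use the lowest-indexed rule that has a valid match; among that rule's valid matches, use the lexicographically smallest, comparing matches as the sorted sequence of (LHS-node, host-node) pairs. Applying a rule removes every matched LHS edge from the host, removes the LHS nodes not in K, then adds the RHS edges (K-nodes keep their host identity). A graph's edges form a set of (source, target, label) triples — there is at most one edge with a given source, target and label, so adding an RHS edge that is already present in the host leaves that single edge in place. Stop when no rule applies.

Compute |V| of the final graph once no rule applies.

Answer: 2

Derivation:
initial: |V|=8 |E|=3  E = 1-q->3 2-p->1 6-q->5
step 1: apply R0 at {0↦2, 1↦3, 2↦1}  → |V|=8 |E|=2  E = 3-q->2 6-q->5
step 2: apply R1 at {0↦2, 1↦3, 2↦0, 3↦4}  → |V|=5 |E|=1  E = 6-q->5
step 3: apply R1 at {0↦5, 1↦6, 2↦0, 3↦7}  → |V|=2 |E|=0  E = ∅
final graph: no rule applies after step 3
NF nodes: {0:D, 1:C}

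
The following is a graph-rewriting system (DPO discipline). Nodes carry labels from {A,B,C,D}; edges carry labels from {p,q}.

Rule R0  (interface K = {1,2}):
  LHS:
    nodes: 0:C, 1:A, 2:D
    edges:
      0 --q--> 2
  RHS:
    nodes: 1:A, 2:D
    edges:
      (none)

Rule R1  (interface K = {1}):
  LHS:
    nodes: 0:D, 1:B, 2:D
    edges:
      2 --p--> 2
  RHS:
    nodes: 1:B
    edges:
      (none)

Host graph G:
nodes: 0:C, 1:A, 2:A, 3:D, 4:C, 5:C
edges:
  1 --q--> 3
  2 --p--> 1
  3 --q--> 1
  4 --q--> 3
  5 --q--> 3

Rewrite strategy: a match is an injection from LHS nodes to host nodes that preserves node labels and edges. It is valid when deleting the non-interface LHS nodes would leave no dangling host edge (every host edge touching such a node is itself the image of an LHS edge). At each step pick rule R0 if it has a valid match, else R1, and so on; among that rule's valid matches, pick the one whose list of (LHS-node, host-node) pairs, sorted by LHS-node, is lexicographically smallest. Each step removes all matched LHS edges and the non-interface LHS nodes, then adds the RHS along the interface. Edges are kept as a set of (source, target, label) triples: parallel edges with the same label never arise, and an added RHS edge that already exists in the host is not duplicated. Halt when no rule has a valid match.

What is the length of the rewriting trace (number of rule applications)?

Answer: 2

Rewrite trace:
start.  V:6 E:5  edges: 1-q->3 2-p->1 3-q->1 4-q->3 5-q->3
1. fire R0 via {0↦4, 1↦1, 2↦3}  →  V:5 E:4  edges: 1-q->3 2-p->1 3-q->1 5-q->3
2. fire R0 via {0↦5, 1↦1, 2↦3}  →  V:4 E:3  edges: 1-q->3 2-p->1 3-q->1
normal form: no rule applies after step 2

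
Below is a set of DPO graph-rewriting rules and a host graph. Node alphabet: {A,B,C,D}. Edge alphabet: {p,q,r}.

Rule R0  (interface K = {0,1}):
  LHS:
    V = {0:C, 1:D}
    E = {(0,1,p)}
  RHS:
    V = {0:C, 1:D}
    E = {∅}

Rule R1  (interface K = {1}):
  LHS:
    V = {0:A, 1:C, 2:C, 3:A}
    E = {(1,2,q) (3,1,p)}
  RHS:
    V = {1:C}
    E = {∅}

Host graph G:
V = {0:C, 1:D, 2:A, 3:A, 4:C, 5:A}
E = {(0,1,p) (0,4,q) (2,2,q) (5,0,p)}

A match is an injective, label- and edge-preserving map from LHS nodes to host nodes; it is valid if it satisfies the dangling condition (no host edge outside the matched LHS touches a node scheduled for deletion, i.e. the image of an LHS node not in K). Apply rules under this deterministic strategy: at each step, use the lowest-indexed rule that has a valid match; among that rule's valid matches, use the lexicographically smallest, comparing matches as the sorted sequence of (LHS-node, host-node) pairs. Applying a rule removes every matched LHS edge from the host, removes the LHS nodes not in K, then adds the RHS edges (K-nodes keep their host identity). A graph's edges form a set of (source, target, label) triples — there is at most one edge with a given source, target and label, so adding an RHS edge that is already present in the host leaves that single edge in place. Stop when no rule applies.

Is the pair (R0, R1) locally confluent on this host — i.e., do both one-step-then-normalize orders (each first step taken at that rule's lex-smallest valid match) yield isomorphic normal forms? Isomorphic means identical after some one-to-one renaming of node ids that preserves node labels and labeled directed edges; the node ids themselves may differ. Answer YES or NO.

Answer: YES

Derivation:
branch R0-first: apply at {0↦0, 1↦1} → |E|=3, then 1 more step(s) → NF |V|=3 |E|=1 V={0:C, 1:D, 2:A} E=2-q->2
branch R1-first: apply at {0↦3, 1↦0, 2↦4, 3↦5} → |E|=2, then 1 more step(s) → NF |V|=3 |E|=1 V={0:C, 1:D, 2:A} E=2-q->2
graphs isomorphic (equal up to label-preserving node renaming)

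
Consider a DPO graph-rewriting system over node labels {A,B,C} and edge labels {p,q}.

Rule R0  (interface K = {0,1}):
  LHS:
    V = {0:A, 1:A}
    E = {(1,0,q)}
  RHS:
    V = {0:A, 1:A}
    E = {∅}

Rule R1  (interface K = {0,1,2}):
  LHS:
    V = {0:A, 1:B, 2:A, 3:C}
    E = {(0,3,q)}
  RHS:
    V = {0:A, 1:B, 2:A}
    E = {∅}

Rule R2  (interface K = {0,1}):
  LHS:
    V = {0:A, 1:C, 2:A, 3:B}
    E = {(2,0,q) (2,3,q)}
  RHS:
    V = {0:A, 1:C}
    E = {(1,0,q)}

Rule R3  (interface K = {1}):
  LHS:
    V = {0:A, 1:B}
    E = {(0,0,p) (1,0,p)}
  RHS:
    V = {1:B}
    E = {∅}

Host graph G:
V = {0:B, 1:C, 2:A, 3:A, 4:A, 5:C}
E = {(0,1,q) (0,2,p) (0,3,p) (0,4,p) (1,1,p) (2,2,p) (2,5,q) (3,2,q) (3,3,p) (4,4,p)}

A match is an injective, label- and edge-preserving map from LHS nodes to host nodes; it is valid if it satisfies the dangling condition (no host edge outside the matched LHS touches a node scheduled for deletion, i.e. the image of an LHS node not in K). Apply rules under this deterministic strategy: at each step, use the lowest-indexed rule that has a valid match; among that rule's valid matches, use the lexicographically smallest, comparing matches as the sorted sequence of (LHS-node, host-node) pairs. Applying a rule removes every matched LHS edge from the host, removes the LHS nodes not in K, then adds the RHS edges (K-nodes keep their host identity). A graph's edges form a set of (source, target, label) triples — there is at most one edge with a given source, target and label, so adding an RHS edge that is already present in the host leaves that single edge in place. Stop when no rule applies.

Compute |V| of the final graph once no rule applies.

Answer: 2

Steps:
start.  V:6 E:10  edges: 0-q->1 0-p->2 0-p->3 0-p->4 1-p->1 2-p->2 2-q->5 3-q->2 3-p->3 4-p->4
1. fire R0 via {0↦2, 1↦3}  →  V:6 E:9  edges: 0-q->1 0-p->2 0-p->3 0-p->4 1-p->1 2-p->2 2-q->5 3-p->3 4-p->4
2. fire R1 via {0↦2, 1↦0, 2↦3, 3↦5}  →  V:5 E:8  edges: 0-q->1 0-p->2 0-p->3 0-p->4 1-p->1 2-p->2 3-p->3 4-p->4
3. fire R3 via {0↦2, 1↦0}  →  V:4 E:6  edges: 0-q->1 0-p->3 0-p->4 1-p->1 3-p->3 4-p->4
4. fire R3 via {0↦3, 1↦0}  →  V:3 E:4  edges: 0-q->1 0-p->4 1-p->1 4-p->4
5. fire R3 via {0↦4, 1↦0}  →  V:2 E:2  edges: 0-q->1 1-p->1
final graph: no rule applies after step 5
NF nodes: {0:B, 1:C}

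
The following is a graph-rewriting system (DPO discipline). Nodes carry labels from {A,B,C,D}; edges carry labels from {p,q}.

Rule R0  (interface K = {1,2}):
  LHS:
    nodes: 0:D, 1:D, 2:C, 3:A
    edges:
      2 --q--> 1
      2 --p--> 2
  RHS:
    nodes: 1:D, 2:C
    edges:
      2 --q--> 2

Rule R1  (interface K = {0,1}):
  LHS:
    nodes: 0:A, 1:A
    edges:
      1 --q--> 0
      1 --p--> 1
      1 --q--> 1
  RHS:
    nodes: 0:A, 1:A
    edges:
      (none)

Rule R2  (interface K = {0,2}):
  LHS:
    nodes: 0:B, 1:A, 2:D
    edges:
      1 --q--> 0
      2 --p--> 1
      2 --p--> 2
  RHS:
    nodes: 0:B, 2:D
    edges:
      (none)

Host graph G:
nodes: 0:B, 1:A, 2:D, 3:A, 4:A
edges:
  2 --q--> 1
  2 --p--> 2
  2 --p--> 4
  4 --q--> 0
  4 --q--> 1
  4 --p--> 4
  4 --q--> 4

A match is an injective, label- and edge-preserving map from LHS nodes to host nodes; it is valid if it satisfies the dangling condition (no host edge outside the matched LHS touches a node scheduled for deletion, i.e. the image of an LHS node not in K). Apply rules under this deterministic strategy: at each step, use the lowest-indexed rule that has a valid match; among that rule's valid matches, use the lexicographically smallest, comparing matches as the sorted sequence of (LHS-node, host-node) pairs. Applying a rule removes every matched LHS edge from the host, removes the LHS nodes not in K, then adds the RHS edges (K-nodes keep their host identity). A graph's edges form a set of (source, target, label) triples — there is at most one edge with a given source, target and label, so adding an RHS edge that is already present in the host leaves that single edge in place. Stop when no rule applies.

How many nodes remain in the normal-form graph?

Answer: 4

Steps:
start.  V:5 E:7  edges: 2-q->1 2-p->2 2-p->4 4-q->0 4-q->1 4-p->4 4-q->4
1. fire R1 via {0↦1, 1↦4}  →  V:5 E:4  edges: 2-q->1 2-p->2 2-p->4 4-q->0
2. fire R2 via {0↦0, 1↦4, 2↦2}  →  V:4 E:1  edges: 2-q->1
final graph: no rule applies after step 2
NF nodes: {0:B, 1:A, 2:D, 3:A}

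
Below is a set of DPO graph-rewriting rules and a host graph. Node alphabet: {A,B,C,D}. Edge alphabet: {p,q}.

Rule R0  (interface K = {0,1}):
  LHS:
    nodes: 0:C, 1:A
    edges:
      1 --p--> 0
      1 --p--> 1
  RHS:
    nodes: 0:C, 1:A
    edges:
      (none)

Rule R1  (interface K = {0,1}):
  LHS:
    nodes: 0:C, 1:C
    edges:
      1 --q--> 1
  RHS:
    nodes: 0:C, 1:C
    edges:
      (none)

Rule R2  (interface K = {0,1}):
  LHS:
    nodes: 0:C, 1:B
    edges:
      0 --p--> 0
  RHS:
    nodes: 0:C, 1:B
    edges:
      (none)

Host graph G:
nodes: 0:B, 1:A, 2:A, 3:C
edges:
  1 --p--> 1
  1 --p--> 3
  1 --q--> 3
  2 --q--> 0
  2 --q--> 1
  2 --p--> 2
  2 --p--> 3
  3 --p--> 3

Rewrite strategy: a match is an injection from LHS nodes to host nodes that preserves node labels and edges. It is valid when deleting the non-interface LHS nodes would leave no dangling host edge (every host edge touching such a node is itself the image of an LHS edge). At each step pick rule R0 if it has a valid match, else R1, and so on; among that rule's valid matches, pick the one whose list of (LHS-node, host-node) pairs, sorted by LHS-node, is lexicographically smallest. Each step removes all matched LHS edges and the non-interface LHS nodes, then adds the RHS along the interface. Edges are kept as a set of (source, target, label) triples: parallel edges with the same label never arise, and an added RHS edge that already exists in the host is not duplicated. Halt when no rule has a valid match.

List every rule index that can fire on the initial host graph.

R0: 2 valid matches — {0↦3, 1↦1}, {0↦3, 1↦2}
R1: no valid match — LHS pattern not found
R2: 1 valid match — {0↦3, 1↦0}

Answer: [R0,R2]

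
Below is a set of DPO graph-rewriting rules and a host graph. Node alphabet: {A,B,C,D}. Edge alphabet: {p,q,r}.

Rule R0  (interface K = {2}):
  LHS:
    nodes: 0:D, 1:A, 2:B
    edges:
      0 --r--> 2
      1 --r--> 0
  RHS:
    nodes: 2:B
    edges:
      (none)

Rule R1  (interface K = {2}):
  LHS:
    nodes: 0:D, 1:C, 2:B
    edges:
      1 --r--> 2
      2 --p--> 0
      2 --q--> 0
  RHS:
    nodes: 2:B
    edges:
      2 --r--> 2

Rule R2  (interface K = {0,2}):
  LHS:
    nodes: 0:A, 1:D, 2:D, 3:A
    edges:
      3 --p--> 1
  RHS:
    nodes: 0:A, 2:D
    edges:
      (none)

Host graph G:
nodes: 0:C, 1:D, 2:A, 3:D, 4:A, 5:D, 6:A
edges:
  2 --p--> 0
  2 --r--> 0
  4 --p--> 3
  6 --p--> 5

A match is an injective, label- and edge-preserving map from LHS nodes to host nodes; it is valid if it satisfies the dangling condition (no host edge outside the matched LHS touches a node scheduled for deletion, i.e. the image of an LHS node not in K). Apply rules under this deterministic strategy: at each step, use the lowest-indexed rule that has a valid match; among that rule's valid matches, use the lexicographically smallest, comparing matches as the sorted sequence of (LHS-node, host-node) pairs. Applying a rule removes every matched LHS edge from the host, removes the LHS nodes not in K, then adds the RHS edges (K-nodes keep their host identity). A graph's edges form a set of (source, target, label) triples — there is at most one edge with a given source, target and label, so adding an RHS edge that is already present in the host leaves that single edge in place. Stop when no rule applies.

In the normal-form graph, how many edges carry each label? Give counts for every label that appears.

start.  V:7 E:4  edges: 2-p->0 2-r->0 4-p->3 6-p->5
1. fire R2 via {0↦2, 1↦3, 2↦1, 3↦4}  →  V:5 E:3  edges: 2-p->0 2-r->0 6-p->5
2. fire R2 via {0↦2, 1↦5, 2↦1, 3↦6}  →  V:3 E:2  edges: 2-p->0 2-r->0
normal form: no rule applies after step 2
NF edges: [(2, 0, 'p'), (2, 0, 'r')]

Answer: p:1 r:1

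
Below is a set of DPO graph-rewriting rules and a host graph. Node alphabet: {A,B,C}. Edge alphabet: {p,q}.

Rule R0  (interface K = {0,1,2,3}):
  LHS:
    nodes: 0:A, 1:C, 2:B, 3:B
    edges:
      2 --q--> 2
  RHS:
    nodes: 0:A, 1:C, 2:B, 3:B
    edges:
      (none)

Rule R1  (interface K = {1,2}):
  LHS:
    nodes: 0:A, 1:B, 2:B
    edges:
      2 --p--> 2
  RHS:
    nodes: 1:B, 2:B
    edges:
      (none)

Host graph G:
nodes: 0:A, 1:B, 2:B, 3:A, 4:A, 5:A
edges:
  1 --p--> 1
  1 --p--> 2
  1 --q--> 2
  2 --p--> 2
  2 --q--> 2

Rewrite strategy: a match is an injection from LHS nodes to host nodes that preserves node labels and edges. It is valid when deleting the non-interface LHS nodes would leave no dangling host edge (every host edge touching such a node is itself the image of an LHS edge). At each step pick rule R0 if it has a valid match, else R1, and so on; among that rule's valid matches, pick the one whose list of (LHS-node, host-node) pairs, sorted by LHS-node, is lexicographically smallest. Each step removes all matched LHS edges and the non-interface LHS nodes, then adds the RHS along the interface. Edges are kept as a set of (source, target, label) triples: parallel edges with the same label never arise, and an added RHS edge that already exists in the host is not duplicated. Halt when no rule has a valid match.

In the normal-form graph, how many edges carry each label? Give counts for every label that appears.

initial: |V|=6 |E|=5  E = 1-p->1 1-p->2 1-q->2 2-p->2 2-q->2
step 1: apply R1 at {0↦0, 1↦1, 2↦2}  → |V|=5 |E|=4  E = 1-p->1 1-p->2 1-q->2 2-q->2
step 2: apply R1 at {0↦3, 1↦2, 2↦1}  → |V|=4 |E|=3  E = 1-p->2 1-q->2 2-q->2
halt: no rule applies after step 2
NF edges: [(1, 2, 'p'), (1, 2, 'q'), (2, 2, 'q')]

Answer: p:1 q:2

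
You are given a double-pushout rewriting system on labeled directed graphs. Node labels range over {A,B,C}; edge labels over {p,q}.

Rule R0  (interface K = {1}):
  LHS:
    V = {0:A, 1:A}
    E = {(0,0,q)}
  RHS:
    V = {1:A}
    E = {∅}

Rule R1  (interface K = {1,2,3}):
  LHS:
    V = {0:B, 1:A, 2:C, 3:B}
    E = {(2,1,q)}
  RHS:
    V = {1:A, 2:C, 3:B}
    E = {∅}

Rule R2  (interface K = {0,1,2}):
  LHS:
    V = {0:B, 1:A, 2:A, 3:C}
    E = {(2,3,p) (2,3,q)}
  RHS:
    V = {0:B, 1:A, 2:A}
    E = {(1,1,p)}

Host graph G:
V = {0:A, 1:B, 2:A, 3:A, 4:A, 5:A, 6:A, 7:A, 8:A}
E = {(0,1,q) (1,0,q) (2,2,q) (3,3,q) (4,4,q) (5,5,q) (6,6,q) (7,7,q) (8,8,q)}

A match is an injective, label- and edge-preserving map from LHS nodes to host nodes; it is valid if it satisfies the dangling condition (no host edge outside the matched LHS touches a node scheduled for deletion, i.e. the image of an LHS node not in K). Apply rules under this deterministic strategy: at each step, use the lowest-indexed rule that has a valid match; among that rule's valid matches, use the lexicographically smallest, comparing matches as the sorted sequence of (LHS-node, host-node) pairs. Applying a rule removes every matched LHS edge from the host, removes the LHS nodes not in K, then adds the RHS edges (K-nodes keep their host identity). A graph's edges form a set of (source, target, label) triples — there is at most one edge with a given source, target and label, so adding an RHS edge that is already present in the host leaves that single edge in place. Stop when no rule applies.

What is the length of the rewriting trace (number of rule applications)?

Answer: 7

Derivation:
start.  V:9 E:9  edges: 0-q->1 1-q->0 2-q->2 3-q->3 4-q->4 5-q->5 6-q->6 7-q->7 8-q->8
1. fire R0 via {0↦2, 1↦0}  →  V:8 E:8  edges: 0-q->1 1-q->0 3-q->3 4-q->4 5-q->5 6-q->6 7-q->7 8-q->8
2. fire R0 via {0↦3, 1↦0}  →  V:7 E:7  edges: 0-q->1 1-q->0 4-q->4 5-q->5 6-q->6 7-q->7 8-q->8
3. fire R0 via {0↦4, 1↦0}  →  V:6 E:6  edges: 0-q->1 1-q->0 5-q->5 6-q->6 7-q->7 8-q->8
4. fire R0 via {0↦5, 1↦0}  →  V:5 E:5  edges: 0-q->1 1-q->0 6-q->6 7-q->7 8-q->8
5. fire R0 via {0↦6, 1↦0}  →  V:4 E:4  edges: 0-q->1 1-q->0 7-q->7 8-q->8
6. fire R0 via {0↦7, 1↦0}  →  V:3 E:3  edges: 0-q->1 1-q->0 8-q->8
7. fire R0 via {0↦8, 1↦0}  →  V:2 E:2  edges: 0-q->1 1-q->0
final graph: no rule applies after step 7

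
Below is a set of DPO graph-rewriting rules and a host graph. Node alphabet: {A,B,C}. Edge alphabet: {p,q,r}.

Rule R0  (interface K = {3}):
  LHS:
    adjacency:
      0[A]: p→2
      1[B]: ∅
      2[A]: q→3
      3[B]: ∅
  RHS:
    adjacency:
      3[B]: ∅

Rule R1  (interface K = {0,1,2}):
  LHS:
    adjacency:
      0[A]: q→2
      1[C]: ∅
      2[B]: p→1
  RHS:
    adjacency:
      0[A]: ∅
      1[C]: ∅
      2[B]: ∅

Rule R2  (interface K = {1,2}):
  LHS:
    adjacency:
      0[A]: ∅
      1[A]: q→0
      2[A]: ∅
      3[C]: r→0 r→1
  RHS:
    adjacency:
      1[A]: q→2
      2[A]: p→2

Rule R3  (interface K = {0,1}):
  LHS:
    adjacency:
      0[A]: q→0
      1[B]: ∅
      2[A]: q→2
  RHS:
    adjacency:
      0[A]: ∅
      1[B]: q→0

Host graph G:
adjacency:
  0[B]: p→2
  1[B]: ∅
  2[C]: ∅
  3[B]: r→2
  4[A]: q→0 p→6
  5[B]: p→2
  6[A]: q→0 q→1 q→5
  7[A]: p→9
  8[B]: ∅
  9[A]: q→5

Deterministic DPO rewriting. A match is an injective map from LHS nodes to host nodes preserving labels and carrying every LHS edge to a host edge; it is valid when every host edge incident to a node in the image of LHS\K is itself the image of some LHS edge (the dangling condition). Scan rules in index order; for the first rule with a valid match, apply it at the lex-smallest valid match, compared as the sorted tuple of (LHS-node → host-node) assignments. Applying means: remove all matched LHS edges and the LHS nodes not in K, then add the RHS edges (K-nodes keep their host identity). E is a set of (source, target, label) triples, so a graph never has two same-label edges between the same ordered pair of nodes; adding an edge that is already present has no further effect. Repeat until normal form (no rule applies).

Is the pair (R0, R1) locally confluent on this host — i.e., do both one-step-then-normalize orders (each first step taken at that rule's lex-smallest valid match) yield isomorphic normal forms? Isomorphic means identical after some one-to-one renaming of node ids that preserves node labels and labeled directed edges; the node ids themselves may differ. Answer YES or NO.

Answer: YES

Steps:
branch R0-first: apply at {0↦7, 1↦8, 2↦9, 3↦5} → |E|=8, then 2 more step(s) → NF |V|=7 |E|=4 V={0:B, 1:B, 2:C, 3:B, 4:A, 5:B, 6:A} E=3-r->2 4-p->6 6-q->0 6-q->1
branch R1-first: apply at {0↦4, 1↦2, 2↦0} → |E|=8, then 2 more step(s) → NF |V|=7 |E|=4 V={0:B, 1:B, 2:C, 3:B, 4:A, 5:B, 6:A} E=3-r->2 4-p->6 6-q->0 6-q->1
graphs isomorphic (equal up to label-preserving node renaming)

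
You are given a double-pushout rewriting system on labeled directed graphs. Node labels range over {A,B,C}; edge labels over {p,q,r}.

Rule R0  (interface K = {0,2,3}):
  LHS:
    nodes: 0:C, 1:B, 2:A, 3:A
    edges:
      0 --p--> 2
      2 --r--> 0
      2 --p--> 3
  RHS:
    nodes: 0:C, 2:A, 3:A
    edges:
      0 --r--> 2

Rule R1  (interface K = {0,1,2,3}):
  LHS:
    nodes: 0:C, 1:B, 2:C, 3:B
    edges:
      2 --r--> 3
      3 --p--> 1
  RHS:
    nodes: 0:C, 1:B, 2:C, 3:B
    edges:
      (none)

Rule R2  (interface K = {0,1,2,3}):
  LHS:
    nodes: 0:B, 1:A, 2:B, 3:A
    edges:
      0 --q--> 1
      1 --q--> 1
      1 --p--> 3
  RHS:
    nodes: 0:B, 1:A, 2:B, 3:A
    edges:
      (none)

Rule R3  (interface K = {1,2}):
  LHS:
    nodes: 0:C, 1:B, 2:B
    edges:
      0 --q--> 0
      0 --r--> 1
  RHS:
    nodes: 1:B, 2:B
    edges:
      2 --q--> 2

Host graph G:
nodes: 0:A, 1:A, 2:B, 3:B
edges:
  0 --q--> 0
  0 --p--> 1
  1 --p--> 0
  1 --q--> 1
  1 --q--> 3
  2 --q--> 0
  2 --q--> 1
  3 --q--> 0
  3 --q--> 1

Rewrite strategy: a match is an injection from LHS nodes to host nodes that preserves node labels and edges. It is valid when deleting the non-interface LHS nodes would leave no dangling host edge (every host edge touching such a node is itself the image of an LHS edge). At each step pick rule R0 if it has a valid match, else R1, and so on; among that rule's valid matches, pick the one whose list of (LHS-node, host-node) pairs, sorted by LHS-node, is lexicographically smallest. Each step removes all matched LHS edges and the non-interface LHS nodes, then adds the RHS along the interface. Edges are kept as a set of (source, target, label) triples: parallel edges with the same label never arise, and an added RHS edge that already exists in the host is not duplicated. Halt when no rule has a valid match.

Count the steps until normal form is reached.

Answer: 2

Steps:
start.  V:4 E:9  edges: 0-q->0 0-p->1 1-p->0 1-q->1 1-q->3 2-q->0 2-q->1 3-q->0 3-q->1
1. fire R2 via {0↦2, 1↦0, 2↦3, 3↦1}  →  V:4 E:6  edges: 1-p->0 1-q->1 1-q->3 2-q->1 3-q->0 3-q->1
2. fire R2 via {0↦2, 1↦1, 2↦3, 3↦0}  →  V:4 E:3  edges: 1-q->3 3-q->0 3-q->1
final graph: no rule applies after step 2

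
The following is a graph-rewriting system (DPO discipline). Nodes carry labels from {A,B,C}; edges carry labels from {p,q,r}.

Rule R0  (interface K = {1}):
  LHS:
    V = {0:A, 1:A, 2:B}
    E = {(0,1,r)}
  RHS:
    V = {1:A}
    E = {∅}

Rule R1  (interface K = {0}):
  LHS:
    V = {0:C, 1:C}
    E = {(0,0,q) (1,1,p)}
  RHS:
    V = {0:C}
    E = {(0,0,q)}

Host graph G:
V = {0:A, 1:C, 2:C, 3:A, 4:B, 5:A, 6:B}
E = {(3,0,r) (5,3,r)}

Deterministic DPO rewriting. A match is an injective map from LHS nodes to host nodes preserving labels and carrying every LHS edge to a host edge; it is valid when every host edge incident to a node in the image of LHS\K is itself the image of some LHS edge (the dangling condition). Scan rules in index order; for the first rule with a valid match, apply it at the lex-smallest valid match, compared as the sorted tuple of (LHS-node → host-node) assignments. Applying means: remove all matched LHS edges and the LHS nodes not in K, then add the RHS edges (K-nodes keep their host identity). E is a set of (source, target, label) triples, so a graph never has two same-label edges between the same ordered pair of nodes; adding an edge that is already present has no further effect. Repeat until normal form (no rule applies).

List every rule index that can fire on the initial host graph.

Answer: [R0]

Derivation:
R0: 2 valid matches — {0↦5, 1↦3, 2↦4}, {0↦5, 1↦3, 2↦6}
R1: no valid match — LHS pattern not found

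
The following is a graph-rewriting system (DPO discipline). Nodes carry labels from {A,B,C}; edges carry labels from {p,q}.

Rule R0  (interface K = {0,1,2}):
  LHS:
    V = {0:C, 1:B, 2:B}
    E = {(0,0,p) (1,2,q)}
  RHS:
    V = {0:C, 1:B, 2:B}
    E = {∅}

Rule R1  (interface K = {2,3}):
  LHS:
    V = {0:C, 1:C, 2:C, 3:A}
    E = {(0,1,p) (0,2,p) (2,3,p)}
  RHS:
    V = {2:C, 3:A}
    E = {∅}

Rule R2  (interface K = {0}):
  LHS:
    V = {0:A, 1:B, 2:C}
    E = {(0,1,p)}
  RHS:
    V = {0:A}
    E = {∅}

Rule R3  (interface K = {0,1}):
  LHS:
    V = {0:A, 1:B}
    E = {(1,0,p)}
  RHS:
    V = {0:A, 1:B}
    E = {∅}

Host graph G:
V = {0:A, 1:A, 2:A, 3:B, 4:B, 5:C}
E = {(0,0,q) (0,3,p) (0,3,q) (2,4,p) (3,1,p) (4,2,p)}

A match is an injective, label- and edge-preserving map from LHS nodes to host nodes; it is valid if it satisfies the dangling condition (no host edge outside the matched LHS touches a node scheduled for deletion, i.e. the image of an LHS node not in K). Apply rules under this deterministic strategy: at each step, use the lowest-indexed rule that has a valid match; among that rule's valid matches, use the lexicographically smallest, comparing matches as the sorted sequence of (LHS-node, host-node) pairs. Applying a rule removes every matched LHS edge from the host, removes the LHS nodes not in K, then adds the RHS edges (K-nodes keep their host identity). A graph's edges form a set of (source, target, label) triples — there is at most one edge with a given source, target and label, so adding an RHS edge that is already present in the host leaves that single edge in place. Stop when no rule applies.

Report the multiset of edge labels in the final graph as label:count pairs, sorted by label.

initial: |V|=6 |E|=6  E = 0-q->0 0-p->3 0-q->3 2-p->4 3-p->1 4-p->2
step 1: apply R3 at {0↦1, 1↦3}  → |V|=6 |E|=5  E = 0-q->0 0-p->3 0-q->3 2-p->4 4-p->2
step 2: apply R3 at {0↦2, 1↦4}  → |V|=6 |E|=4  E = 0-q->0 0-p->3 0-q->3 2-p->4
step 3: apply R2 at {0↦2, 1↦4, 2↦5}  → |V|=4 |E|=3  E = 0-q->0 0-p->3 0-q->3
final graph: no rule applies after step 3
NF edges: [(0, 0, 'q'), (0, 3, 'p'), (0, 3, 'q')]

Answer: p:1 q:2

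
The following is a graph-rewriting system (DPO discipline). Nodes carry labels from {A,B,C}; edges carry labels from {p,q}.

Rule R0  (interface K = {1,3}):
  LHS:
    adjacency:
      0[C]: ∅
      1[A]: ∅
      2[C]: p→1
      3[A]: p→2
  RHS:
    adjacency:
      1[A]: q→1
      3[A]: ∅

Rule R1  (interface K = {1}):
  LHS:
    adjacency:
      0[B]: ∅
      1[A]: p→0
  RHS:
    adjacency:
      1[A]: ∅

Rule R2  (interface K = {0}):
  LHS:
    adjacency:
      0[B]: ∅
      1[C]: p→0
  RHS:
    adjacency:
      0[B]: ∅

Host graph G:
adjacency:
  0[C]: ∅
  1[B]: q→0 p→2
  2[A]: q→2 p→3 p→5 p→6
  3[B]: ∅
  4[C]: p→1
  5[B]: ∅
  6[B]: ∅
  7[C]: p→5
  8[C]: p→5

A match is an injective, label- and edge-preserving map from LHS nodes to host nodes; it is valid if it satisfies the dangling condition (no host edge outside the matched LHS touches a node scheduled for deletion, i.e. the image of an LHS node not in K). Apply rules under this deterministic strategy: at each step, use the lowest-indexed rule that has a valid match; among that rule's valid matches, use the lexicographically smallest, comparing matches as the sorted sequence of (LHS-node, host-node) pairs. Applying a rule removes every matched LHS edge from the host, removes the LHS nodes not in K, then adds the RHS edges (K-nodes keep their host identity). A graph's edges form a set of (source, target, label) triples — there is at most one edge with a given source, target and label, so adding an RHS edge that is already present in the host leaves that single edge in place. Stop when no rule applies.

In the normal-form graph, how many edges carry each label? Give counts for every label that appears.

[0] host  ⇒  9 nodes, 9 edges  {1-q->0 1-p->2 2-q->2 2-p->3 2-p->5 2-p->6 4-p->1 7-p->5 8-p->5}
[1] R1 @ {0↦3, 1↦2}  ⇒  8 nodes, 8 edges  {1-q->0 1-p->2 2-q->2 2-p->5 2-p->6 4-p->1 7-p->5 8-p->5}
[2] R1 @ {0↦6, 1↦2}  ⇒  7 nodes, 7 edges  {1-q->0 1-p->2 2-q->2 2-p->5 4-p->1 7-p->5 8-p->5}
[3] R2 @ {0↦1, 1↦4}  ⇒  6 nodes, 6 edges  {1-q->0 1-p->2 2-q->2 2-p->5 7-p->5 8-p->5}
[4] R2 @ {0↦5, 1↦7}  ⇒  5 nodes, 5 edges  {1-q->0 1-p->2 2-q->2 2-p->5 8-p->5}
[5] R2 @ {0↦5, 1↦8}  ⇒  4 nodes, 4 edges  {1-q->0 1-p->2 2-q->2 2-p->5}
[6] R1 @ {0↦5, 1↦2}  ⇒  3 nodes, 3 edges  {1-q->0 1-p->2 2-q->2}
halt: no rule applies after step 6
NF edges: [(1, 0, 'q'), (1, 2, 'p'), (2, 2, 'q')]

Answer: p:1 q:2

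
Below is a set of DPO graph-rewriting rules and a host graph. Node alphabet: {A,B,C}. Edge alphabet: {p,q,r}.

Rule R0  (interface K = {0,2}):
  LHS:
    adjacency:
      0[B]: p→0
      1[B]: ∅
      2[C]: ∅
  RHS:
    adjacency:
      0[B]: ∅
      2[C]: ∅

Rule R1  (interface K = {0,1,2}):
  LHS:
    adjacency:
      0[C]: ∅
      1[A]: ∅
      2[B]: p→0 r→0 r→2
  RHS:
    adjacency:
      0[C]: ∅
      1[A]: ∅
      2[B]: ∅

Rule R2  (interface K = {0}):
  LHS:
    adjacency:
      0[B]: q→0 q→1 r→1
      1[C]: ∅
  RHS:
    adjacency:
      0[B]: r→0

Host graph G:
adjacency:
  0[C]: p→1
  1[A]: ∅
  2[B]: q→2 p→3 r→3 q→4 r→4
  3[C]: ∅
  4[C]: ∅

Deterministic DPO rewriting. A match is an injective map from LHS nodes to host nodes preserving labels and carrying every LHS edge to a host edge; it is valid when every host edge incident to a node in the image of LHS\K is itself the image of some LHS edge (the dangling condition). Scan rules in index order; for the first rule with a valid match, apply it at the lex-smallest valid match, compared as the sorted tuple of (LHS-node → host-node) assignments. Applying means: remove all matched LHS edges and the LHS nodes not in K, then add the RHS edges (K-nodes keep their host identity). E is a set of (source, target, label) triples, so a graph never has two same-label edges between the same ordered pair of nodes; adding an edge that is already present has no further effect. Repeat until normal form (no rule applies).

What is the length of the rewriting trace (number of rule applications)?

Answer: 2

Rewrite trace:
[0] host  ⇒  5 nodes, 6 edges  {0-p->1 2-q->2 2-p->3 2-r->3 2-q->4 2-r->4}
[1] R2 @ {0↦2, 1↦4}  ⇒  4 nodes, 4 edges  {0-p->1 2-r->2 2-p->3 2-r->3}
[2] R1 @ {0↦3, 1↦1, 2↦2}  ⇒  4 nodes, 1 edges  {0-p->1}
final graph: no rule applies after step 2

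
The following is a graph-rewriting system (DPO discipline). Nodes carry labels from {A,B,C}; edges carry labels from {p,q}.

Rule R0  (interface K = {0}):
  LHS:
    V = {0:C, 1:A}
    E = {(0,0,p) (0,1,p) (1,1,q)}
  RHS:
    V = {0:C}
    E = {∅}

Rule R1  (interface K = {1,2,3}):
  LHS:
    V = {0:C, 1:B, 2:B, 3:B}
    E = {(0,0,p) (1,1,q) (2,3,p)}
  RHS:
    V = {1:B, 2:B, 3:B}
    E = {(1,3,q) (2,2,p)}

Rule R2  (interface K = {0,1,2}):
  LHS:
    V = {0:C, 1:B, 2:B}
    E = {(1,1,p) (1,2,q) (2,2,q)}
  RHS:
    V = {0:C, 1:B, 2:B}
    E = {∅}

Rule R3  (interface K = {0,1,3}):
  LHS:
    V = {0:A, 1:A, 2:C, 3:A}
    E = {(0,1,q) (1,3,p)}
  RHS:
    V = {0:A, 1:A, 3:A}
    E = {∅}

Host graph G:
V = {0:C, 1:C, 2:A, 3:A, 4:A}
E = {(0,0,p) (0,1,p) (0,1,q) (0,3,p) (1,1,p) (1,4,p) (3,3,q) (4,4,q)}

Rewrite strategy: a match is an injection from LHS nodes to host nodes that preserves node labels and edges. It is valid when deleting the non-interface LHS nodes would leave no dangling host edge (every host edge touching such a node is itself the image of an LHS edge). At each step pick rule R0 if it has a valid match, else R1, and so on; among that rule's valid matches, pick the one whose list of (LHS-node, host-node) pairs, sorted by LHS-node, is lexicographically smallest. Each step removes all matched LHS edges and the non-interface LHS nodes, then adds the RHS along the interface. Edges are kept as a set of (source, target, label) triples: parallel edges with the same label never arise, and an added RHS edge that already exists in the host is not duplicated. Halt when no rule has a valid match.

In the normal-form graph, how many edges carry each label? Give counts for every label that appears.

Answer: p:1 q:1

Derivation:
start.  V:5 E:8  edges: 0-p->0 0-p->1 0-q->1 0-p->3 1-p->1 1-p->4 3-q->3 4-q->4
1. fire R0 via {0↦0, 1↦3}  →  V:4 E:5  edges: 0-p->1 0-q->1 1-p->1 1-p->4 4-q->4
2. fire R0 via {0↦1, 1↦4}  →  V:3 E:2  edges: 0-p->1 0-q->1
halt: no rule applies after step 2
NF edges: [(0, 1, 'p'), (0, 1, 'q')]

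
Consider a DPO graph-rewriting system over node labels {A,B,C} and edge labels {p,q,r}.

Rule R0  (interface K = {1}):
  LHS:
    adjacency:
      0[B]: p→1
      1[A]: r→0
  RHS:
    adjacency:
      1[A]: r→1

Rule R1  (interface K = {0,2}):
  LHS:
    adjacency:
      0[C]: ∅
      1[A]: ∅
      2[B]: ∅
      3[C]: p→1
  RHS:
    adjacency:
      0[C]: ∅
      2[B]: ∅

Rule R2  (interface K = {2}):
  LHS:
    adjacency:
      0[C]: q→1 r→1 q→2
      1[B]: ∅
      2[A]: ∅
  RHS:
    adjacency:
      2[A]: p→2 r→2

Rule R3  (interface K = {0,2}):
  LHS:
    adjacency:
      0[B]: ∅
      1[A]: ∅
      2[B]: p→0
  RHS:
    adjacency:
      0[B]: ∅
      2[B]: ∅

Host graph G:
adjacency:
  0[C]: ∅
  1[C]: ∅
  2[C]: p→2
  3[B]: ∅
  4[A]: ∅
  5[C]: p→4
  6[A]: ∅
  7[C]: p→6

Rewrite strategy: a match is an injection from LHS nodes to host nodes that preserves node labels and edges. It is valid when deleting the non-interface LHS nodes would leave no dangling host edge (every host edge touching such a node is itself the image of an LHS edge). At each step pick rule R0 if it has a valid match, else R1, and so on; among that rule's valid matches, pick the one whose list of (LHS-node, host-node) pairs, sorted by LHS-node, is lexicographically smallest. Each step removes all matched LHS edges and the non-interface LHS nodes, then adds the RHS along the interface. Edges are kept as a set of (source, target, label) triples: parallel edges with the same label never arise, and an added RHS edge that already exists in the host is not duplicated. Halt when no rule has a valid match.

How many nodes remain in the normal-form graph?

Answer: 4

Steps:
[0] host  ⇒  8 nodes, 3 edges  {2-p->2 5-p->4 7-p->6}
[1] R1 @ {0↦0, 1↦4, 2↦3, 3↦5}  ⇒  6 nodes, 2 edges  {2-p->2 7-p->6}
[2] R1 @ {0↦0, 1↦6, 2↦3, 3↦7}  ⇒  4 nodes, 1 edges  {2-p->2}
halt: no rule applies after step 2
NF nodes: {0:C, 1:C, 2:C, 3:B}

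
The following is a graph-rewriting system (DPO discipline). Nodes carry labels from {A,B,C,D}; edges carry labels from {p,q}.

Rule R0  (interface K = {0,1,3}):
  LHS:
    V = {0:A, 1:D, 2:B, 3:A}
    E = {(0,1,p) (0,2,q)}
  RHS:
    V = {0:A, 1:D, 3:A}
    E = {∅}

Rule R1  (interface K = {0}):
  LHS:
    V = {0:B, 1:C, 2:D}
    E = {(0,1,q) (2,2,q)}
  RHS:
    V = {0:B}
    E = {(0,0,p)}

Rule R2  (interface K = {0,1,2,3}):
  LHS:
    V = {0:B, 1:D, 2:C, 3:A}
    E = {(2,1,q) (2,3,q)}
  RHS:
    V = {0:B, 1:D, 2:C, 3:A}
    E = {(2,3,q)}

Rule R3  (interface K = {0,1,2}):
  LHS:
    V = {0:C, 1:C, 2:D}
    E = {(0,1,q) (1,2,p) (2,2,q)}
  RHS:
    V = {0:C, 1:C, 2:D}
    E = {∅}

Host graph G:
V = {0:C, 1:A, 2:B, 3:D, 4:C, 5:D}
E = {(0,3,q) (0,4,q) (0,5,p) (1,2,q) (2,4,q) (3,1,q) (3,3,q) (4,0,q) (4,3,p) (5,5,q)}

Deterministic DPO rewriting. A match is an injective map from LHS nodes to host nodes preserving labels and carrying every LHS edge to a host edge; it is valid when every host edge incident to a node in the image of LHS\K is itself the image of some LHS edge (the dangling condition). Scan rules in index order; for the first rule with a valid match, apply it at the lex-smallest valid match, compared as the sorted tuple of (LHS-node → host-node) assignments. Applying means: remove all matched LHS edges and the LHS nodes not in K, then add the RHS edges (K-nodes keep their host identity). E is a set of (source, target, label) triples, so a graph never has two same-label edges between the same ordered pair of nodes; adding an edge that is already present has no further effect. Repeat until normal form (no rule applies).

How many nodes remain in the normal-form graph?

Answer: 6

Rewrite trace:
start.  V:6 E:10  edges: 0-q->3 0-q->4 0-p->5 1-q->2 2-q->4 3-q->1 3-q->3 4-q->0 4-p->3 5-q->5
1. fire R3 via {0↦0, 1↦4, 2↦3}  →  V:6 E:7  edges: 0-q->3 0-p->5 1-q->2 2-q->4 3-q->1 4-q->0 5-q->5
2. fire R3 via {0↦4, 1↦0, 2↦5}  →  V:6 E:4  edges: 0-q->3 1-q->2 2-q->4 3-q->1
halt: no rule applies after step 2
NF nodes: {0:C, 1:A, 2:B, 3:D, 4:C, 5:D}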